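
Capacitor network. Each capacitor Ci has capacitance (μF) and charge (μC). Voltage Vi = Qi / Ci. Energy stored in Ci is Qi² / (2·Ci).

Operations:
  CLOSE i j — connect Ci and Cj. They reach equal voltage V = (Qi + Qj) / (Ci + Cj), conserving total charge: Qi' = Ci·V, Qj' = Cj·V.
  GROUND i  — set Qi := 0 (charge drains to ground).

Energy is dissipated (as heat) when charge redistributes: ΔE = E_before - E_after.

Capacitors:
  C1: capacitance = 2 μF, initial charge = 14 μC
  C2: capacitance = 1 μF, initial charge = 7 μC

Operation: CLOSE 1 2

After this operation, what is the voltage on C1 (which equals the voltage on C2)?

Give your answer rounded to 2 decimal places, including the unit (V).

Initial: C1(2μF, Q=14μC, V=7.00V), C2(1μF, Q=7μC, V=7.00V)
Op 1: CLOSE 1-2: Q_total=21.00, C_total=3.00, V=7.00; Q1=14.00, Q2=7.00; dissipated=0.000

Answer: 7.00 V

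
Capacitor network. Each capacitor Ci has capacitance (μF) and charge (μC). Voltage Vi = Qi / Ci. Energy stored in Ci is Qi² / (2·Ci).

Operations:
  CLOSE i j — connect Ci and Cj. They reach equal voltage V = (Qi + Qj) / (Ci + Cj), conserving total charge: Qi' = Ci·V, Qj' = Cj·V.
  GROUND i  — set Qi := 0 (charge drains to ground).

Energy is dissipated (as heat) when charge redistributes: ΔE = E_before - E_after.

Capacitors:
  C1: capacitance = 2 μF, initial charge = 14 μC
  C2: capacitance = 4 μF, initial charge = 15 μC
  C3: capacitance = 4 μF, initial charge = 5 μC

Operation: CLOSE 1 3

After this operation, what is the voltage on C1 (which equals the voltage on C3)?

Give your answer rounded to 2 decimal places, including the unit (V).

Answer: 3.17 V

Derivation:
Initial: C1(2μF, Q=14μC, V=7.00V), C2(4μF, Q=15μC, V=3.75V), C3(4μF, Q=5μC, V=1.25V)
Op 1: CLOSE 1-3: Q_total=19.00, C_total=6.00, V=3.17; Q1=6.33, Q3=12.67; dissipated=22.042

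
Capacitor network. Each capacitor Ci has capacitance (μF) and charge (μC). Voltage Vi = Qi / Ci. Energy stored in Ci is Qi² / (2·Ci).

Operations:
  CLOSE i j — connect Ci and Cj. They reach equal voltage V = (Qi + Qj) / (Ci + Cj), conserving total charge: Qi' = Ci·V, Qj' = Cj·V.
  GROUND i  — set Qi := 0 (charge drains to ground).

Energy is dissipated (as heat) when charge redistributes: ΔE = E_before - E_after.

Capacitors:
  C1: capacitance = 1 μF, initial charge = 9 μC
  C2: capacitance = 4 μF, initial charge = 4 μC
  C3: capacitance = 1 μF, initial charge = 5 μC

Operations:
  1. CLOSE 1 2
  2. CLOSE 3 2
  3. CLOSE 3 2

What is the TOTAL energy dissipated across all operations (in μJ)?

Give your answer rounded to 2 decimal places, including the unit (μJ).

Answer: 27.90 μJ

Derivation:
Initial: C1(1μF, Q=9μC, V=9.00V), C2(4μF, Q=4μC, V=1.00V), C3(1μF, Q=5μC, V=5.00V)
Op 1: CLOSE 1-2: Q_total=13.00, C_total=5.00, V=2.60; Q1=2.60, Q2=10.40; dissipated=25.600
Op 2: CLOSE 3-2: Q_total=15.40, C_total=5.00, V=3.08; Q3=3.08, Q2=12.32; dissipated=2.304
Op 3: CLOSE 3-2: Q_total=15.40, C_total=5.00, V=3.08; Q3=3.08, Q2=12.32; dissipated=0.000
Total dissipated: 27.904 μJ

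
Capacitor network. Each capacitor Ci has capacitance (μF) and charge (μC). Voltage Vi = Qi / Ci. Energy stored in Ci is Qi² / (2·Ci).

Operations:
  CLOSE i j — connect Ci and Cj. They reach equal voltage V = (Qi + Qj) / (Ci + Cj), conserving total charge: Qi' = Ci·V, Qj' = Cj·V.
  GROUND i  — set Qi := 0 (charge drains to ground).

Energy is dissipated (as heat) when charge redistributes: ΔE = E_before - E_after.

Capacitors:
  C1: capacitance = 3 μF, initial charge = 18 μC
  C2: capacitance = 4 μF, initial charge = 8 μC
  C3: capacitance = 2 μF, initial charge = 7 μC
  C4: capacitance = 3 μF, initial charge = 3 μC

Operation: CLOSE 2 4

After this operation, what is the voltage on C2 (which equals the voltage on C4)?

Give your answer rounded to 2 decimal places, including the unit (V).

Initial: C1(3μF, Q=18μC, V=6.00V), C2(4μF, Q=8μC, V=2.00V), C3(2μF, Q=7μC, V=3.50V), C4(3μF, Q=3μC, V=1.00V)
Op 1: CLOSE 2-4: Q_total=11.00, C_total=7.00, V=1.57; Q2=6.29, Q4=4.71; dissipated=0.857

Answer: 1.57 V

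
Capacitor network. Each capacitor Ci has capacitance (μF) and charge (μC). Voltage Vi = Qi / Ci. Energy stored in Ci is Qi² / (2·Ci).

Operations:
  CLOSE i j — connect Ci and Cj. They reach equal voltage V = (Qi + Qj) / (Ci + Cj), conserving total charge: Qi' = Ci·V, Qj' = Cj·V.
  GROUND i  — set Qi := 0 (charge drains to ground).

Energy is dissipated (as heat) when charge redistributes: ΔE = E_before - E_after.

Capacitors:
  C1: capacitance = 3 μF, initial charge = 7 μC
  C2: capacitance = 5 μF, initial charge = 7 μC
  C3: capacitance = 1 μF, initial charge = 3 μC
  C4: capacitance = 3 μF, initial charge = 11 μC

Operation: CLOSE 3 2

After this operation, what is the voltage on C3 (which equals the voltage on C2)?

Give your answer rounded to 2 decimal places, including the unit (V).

Answer: 1.67 V

Derivation:
Initial: C1(3μF, Q=7μC, V=2.33V), C2(5μF, Q=7μC, V=1.40V), C3(1μF, Q=3μC, V=3.00V), C4(3μF, Q=11μC, V=3.67V)
Op 1: CLOSE 3-2: Q_total=10.00, C_total=6.00, V=1.67; Q3=1.67, Q2=8.33; dissipated=1.067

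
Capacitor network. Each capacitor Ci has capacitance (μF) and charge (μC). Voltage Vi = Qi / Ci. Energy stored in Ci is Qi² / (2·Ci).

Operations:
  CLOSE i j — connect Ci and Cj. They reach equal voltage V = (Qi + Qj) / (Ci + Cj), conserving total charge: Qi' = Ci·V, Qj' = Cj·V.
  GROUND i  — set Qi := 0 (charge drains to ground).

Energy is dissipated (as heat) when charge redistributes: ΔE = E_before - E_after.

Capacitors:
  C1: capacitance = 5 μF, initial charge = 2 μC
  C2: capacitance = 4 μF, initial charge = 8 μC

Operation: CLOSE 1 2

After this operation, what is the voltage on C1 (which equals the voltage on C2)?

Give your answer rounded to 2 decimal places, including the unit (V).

Answer: 1.11 V

Derivation:
Initial: C1(5μF, Q=2μC, V=0.40V), C2(4μF, Q=8μC, V=2.00V)
Op 1: CLOSE 1-2: Q_total=10.00, C_total=9.00, V=1.11; Q1=5.56, Q2=4.44; dissipated=2.844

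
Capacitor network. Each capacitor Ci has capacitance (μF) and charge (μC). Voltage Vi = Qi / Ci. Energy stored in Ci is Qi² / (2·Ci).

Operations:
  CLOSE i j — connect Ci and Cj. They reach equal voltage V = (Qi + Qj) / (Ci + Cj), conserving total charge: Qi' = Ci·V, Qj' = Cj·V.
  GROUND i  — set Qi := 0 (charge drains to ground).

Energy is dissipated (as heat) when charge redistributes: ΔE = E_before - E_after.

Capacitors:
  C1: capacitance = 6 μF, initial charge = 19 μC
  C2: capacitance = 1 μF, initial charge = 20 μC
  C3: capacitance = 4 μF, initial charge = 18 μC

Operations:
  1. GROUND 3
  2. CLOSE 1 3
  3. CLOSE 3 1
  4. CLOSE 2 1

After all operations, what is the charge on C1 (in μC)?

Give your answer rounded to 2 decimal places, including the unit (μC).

Answer: 26.91 μC

Derivation:
Initial: C1(6μF, Q=19μC, V=3.17V), C2(1μF, Q=20μC, V=20.00V), C3(4μF, Q=18μC, V=4.50V)
Op 1: GROUND 3: Q3=0; energy lost=40.500
Op 2: CLOSE 1-3: Q_total=19.00, C_total=10.00, V=1.90; Q1=11.40, Q3=7.60; dissipated=12.033
Op 3: CLOSE 3-1: Q_total=19.00, C_total=10.00, V=1.90; Q3=7.60, Q1=11.40; dissipated=0.000
Op 4: CLOSE 2-1: Q_total=31.40, C_total=7.00, V=4.49; Q2=4.49, Q1=26.91; dissipated=140.404
Final charges: Q1=26.91, Q2=4.49, Q3=7.60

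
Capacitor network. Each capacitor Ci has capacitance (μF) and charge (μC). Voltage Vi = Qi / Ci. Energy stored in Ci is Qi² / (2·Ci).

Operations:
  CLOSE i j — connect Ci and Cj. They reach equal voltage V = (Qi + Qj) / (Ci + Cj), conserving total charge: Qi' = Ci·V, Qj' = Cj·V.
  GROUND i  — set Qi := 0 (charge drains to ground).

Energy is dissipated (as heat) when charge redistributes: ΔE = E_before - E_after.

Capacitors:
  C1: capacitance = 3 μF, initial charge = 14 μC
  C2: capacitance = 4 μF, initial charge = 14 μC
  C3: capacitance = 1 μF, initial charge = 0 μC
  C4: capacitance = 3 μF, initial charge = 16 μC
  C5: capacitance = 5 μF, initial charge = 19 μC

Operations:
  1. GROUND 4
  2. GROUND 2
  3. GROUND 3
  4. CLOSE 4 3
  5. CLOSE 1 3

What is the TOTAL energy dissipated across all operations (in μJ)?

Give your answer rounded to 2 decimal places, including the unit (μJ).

Initial: C1(3μF, Q=14μC, V=4.67V), C2(4μF, Q=14μC, V=3.50V), C3(1μF, Q=0μC, V=0.00V), C4(3μF, Q=16μC, V=5.33V), C5(5μF, Q=19μC, V=3.80V)
Op 1: GROUND 4: Q4=0; energy lost=42.667
Op 2: GROUND 2: Q2=0; energy lost=24.500
Op 3: GROUND 3: Q3=0; energy lost=0.000
Op 4: CLOSE 4-3: Q_total=0.00, C_total=4.00, V=0.00; Q4=0.00, Q3=0.00; dissipated=0.000
Op 5: CLOSE 1-3: Q_total=14.00, C_total=4.00, V=3.50; Q1=10.50, Q3=3.50; dissipated=8.167
Total dissipated: 75.333 μJ

Answer: 75.33 μJ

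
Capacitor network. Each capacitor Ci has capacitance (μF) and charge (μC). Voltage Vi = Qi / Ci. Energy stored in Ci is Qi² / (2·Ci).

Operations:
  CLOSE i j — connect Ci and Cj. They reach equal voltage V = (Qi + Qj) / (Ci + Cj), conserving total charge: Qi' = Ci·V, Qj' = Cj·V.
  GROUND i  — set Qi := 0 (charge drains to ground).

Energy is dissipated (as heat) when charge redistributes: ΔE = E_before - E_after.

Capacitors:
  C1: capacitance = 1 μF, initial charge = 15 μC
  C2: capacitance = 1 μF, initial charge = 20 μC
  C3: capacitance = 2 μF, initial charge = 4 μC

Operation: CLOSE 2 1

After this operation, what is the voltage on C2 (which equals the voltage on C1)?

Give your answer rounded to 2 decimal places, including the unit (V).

Answer: 17.50 V

Derivation:
Initial: C1(1μF, Q=15μC, V=15.00V), C2(1μF, Q=20μC, V=20.00V), C3(2μF, Q=4μC, V=2.00V)
Op 1: CLOSE 2-1: Q_total=35.00, C_total=2.00, V=17.50; Q2=17.50, Q1=17.50; dissipated=6.250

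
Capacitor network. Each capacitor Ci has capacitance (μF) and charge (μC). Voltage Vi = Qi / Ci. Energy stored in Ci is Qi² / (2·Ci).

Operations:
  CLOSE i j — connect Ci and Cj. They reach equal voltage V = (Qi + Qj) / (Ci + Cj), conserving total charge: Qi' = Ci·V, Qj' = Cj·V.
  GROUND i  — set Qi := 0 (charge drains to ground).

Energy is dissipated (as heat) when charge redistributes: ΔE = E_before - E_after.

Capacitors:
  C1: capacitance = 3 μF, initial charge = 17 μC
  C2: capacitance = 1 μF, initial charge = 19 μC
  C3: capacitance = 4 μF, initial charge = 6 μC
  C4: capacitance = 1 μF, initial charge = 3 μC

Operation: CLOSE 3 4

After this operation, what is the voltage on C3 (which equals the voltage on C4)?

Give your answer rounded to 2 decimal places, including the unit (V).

Answer: 1.80 V

Derivation:
Initial: C1(3μF, Q=17μC, V=5.67V), C2(1μF, Q=19μC, V=19.00V), C3(4μF, Q=6μC, V=1.50V), C4(1μF, Q=3μC, V=3.00V)
Op 1: CLOSE 3-4: Q_total=9.00, C_total=5.00, V=1.80; Q3=7.20, Q4=1.80; dissipated=0.900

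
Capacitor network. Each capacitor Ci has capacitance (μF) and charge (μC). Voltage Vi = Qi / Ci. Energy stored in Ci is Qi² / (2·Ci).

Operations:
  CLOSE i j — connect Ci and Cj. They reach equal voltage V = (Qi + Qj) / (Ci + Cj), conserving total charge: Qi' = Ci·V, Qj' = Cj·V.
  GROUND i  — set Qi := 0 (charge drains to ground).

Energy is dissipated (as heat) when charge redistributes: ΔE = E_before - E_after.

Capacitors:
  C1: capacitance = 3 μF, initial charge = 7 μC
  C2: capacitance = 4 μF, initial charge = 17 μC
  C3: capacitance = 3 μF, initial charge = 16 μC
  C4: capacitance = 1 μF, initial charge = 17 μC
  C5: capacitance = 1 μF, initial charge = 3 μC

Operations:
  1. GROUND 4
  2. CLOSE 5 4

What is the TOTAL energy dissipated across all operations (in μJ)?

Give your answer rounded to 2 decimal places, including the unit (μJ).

Answer: 146.75 μJ

Derivation:
Initial: C1(3μF, Q=7μC, V=2.33V), C2(4μF, Q=17μC, V=4.25V), C3(3μF, Q=16μC, V=5.33V), C4(1μF, Q=17μC, V=17.00V), C5(1μF, Q=3μC, V=3.00V)
Op 1: GROUND 4: Q4=0; energy lost=144.500
Op 2: CLOSE 5-4: Q_total=3.00, C_total=2.00, V=1.50; Q5=1.50, Q4=1.50; dissipated=2.250
Total dissipated: 146.750 μJ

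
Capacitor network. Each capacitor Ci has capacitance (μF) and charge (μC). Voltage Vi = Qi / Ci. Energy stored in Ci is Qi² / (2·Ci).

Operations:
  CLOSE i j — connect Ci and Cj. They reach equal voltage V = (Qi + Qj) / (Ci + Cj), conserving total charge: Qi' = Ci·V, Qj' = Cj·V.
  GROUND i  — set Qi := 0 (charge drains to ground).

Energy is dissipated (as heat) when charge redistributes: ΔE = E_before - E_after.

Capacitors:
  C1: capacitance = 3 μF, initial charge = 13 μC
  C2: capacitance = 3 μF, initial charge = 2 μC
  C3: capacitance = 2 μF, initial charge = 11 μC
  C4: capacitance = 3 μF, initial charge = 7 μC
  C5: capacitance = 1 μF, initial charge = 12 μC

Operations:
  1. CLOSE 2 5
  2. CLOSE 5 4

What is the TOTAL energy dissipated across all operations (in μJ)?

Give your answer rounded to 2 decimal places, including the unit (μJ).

Answer: 48.68 μJ

Derivation:
Initial: C1(3μF, Q=13μC, V=4.33V), C2(3μF, Q=2μC, V=0.67V), C3(2μF, Q=11μC, V=5.50V), C4(3μF, Q=7μC, V=2.33V), C5(1μF, Q=12μC, V=12.00V)
Op 1: CLOSE 2-5: Q_total=14.00, C_total=4.00, V=3.50; Q2=10.50, Q5=3.50; dissipated=48.167
Op 2: CLOSE 5-4: Q_total=10.50, C_total=4.00, V=2.62; Q5=2.62, Q4=7.88; dissipated=0.510
Total dissipated: 48.677 μJ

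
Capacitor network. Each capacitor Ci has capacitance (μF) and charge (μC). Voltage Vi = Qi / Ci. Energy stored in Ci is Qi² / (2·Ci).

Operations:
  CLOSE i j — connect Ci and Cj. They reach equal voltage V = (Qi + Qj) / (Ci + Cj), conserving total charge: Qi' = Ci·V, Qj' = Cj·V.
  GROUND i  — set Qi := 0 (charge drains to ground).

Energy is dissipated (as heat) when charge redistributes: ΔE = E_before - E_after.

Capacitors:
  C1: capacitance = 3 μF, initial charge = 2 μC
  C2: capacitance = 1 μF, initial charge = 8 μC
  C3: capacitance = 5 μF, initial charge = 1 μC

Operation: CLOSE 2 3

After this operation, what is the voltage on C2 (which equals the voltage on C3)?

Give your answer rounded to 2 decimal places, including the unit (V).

Initial: C1(3μF, Q=2μC, V=0.67V), C2(1μF, Q=8μC, V=8.00V), C3(5μF, Q=1μC, V=0.20V)
Op 1: CLOSE 2-3: Q_total=9.00, C_total=6.00, V=1.50; Q2=1.50, Q3=7.50; dissipated=25.350

Answer: 1.50 V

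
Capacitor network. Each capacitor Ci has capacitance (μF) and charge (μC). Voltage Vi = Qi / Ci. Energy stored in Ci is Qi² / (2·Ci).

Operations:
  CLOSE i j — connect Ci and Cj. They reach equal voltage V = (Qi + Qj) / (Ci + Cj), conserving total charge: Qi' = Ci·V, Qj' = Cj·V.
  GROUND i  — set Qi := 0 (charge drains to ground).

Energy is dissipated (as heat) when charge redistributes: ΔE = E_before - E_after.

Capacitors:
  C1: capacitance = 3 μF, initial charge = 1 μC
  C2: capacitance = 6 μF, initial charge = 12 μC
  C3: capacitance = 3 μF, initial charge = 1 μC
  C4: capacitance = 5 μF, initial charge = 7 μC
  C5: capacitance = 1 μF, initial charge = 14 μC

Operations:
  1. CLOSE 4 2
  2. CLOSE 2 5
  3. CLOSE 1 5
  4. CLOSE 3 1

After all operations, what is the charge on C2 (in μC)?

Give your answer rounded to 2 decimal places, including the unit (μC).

Answer: 20.88 μC

Derivation:
Initial: C1(3μF, Q=1μC, V=0.33V), C2(6μF, Q=12μC, V=2.00V), C3(3μF, Q=1μC, V=0.33V), C4(5μF, Q=7μC, V=1.40V), C5(1μF, Q=14μC, V=14.00V)
Op 1: CLOSE 4-2: Q_total=19.00, C_total=11.00, V=1.73; Q4=8.64, Q2=10.36; dissipated=0.491
Op 2: CLOSE 2-5: Q_total=24.36, C_total=7.00, V=3.48; Q2=20.88, Q5=3.48; dissipated=64.551
Op 3: CLOSE 1-5: Q_total=4.48, C_total=4.00, V=1.12; Q1=3.36, Q5=1.12; dissipated=3.714
Op 4: CLOSE 3-1: Q_total=4.36, C_total=6.00, V=0.73; Q3=2.18, Q1=2.18; dissipated=0.464
Final charges: Q1=2.18, Q2=20.88, Q3=2.18, Q4=8.64, Q5=1.12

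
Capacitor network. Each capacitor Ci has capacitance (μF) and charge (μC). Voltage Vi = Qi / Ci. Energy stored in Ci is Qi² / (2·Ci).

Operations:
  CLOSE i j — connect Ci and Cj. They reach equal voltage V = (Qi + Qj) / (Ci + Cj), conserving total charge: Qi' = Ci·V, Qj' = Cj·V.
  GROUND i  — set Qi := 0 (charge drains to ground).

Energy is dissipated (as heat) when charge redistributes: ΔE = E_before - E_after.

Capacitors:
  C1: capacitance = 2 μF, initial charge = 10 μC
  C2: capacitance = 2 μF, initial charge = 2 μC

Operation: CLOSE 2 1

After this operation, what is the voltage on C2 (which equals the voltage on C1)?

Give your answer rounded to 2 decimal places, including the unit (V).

Answer: 3.00 V

Derivation:
Initial: C1(2μF, Q=10μC, V=5.00V), C2(2μF, Q=2μC, V=1.00V)
Op 1: CLOSE 2-1: Q_total=12.00, C_total=4.00, V=3.00; Q2=6.00, Q1=6.00; dissipated=8.000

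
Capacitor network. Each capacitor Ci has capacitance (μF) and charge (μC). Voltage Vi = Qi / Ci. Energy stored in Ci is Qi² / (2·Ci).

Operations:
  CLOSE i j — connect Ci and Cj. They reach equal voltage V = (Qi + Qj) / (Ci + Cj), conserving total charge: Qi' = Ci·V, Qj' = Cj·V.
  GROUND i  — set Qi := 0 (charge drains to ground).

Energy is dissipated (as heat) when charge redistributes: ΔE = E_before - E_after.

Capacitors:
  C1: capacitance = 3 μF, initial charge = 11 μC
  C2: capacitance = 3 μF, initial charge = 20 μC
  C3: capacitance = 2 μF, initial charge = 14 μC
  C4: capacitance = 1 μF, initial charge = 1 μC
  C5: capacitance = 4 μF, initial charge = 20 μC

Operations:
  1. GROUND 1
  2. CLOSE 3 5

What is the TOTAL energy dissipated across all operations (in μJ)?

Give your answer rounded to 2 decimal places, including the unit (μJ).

Initial: C1(3μF, Q=11μC, V=3.67V), C2(3μF, Q=20μC, V=6.67V), C3(2μF, Q=14μC, V=7.00V), C4(1μF, Q=1μC, V=1.00V), C5(4μF, Q=20μC, V=5.00V)
Op 1: GROUND 1: Q1=0; energy lost=20.167
Op 2: CLOSE 3-5: Q_total=34.00, C_total=6.00, V=5.67; Q3=11.33, Q5=22.67; dissipated=2.667
Total dissipated: 22.833 μJ

Answer: 22.83 μJ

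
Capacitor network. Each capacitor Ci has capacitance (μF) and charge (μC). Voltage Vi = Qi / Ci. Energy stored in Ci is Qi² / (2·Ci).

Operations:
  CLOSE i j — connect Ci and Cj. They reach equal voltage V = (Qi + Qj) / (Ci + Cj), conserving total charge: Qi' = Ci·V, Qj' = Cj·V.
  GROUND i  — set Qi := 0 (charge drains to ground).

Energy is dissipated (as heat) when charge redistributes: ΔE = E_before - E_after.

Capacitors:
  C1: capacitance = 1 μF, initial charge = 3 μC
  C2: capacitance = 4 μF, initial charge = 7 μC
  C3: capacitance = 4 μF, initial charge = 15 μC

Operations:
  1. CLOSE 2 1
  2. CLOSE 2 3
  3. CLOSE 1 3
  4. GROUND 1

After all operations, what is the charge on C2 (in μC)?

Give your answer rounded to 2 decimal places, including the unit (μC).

Initial: C1(1μF, Q=3μC, V=3.00V), C2(4μF, Q=7μC, V=1.75V), C3(4μF, Q=15μC, V=3.75V)
Op 1: CLOSE 2-1: Q_total=10.00, C_total=5.00, V=2.00; Q2=8.00, Q1=2.00; dissipated=0.625
Op 2: CLOSE 2-3: Q_total=23.00, C_total=8.00, V=2.88; Q2=11.50, Q3=11.50; dissipated=3.062
Op 3: CLOSE 1-3: Q_total=13.50, C_total=5.00, V=2.70; Q1=2.70, Q3=10.80; dissipated=0.306
Op 4: GROUND 1: Q1=0; energy lost=3.645
Final charges: Q1=0.00, Q2=11.50, Q3=10.80

Answer: 11.50 μC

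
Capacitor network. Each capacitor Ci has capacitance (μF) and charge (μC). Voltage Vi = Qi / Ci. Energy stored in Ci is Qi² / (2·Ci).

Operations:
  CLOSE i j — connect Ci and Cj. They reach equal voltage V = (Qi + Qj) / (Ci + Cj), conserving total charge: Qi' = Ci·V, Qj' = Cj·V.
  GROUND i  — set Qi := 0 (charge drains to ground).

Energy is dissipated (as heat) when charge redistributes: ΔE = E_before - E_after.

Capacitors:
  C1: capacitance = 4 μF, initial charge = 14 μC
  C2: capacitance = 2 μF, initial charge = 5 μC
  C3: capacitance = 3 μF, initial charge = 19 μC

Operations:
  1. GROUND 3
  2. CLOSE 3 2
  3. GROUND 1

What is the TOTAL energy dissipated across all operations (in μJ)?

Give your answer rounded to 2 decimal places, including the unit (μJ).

Initial: C1(4μF, Q=14μC, V=3.50V), C2(2μF, Q=5μC, V=2.50V), C3(3μF, Q=19μC, V=6.33V)
Op 1: GROUND 3: Q3=0; energy lost=60.167
Op 2: CLOSE 3-2: Q_total=5.00, C_total=5.00, V=1.00; Q3=3.00, Q2=2.00; dissipated=3.750
Op 3: GROUND 1: Q1=0; energy lost=24.500
Total dissipated: 88.417 μJ

Answer: 88.42 μJ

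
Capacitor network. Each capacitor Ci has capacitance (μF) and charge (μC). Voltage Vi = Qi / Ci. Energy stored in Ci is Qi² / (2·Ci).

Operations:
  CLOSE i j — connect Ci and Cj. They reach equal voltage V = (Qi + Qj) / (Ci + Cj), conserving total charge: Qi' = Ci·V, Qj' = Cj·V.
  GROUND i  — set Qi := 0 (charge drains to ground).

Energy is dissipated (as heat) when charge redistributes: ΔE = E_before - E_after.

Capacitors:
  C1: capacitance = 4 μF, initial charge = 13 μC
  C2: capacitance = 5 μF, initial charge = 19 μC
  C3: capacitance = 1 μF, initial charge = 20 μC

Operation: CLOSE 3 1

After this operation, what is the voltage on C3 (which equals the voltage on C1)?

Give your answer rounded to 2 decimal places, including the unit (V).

Initial: C1(4μF, Q=13μC, V=3.25V), C2(5μF, Q=19μC, V=3.80V), C3(1μF, Q=20μC, V=20.00V)
Op 1: CLOSE 3-1: Q_total=33.00, C_total=5.00, V=6.60; Q3=6.60, Q1=26.40; dissipated=112.225

Answer: 6.60 V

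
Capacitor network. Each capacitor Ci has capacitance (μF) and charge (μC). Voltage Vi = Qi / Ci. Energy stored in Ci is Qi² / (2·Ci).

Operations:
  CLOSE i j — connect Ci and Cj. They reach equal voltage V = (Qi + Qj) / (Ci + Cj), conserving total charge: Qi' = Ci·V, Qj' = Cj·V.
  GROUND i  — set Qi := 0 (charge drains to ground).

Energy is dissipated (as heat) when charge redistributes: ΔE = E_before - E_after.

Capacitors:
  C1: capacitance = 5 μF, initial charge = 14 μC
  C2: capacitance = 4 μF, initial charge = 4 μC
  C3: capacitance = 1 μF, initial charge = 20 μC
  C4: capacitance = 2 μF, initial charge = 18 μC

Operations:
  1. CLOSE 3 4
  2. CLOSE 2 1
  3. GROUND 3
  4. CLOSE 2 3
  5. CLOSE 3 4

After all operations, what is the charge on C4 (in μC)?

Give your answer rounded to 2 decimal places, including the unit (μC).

Answer: 17.96 μC

Derivation:
Initial: C1(5μF, Q=14μC, V=2.80V), C2(4μF, Q=4μC, V=1.00V), C3(1μF, Q=20μC, V=20.00V), C4(2μF, Q=18μC, V=9.00V)
Op 1: CLOSE 3-4: Q_total=38.00, C_total=3.00, V=12.67; Q3=12.67, Q4=25.33; dissipated=40.333
Op 2: CLOSE 2-1: Q_total=18.00, C_total=9.00, V=2.00; Q2=8.00, Q1=10.00; dissipated=3.600
Op 3: GROUND 3: Q3=0; energy lost=80.222
Op 4: CLOSE 2-3: Q_total=8.00, C_total=5.00, V=1.60; Q2=6.40, Q3=1.60; dissipated=1.600
Op 5: CLOSE 3-4: Q_total=26.93, C_total=3.00, V=8.98; Q3=8.98, Q4=17.96; dissipated=40.824
Final charges: Q1=10.00, Q2=6.40, Q3=8.98, Q4=17.96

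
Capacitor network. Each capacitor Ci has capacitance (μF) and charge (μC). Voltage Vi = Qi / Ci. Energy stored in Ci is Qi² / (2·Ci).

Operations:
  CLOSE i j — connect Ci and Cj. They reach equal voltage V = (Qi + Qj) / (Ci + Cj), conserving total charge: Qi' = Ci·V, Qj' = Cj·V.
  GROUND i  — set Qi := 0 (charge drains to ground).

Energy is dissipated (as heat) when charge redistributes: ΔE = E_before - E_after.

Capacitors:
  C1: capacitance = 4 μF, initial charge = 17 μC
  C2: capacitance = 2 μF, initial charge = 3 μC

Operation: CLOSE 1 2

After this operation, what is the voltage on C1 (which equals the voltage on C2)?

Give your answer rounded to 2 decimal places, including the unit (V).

Initial: C1(4μF, Q=17μC, V=4.25V), C2(2μF, Q=3μC, V=1.50V)
Op 1: CLOSE 1-2: Q_total=20.00, C_total=6.00, V=3.33; Q1=13.33, Q2=6.67; dissipated=5.042

Answer: 3.33 V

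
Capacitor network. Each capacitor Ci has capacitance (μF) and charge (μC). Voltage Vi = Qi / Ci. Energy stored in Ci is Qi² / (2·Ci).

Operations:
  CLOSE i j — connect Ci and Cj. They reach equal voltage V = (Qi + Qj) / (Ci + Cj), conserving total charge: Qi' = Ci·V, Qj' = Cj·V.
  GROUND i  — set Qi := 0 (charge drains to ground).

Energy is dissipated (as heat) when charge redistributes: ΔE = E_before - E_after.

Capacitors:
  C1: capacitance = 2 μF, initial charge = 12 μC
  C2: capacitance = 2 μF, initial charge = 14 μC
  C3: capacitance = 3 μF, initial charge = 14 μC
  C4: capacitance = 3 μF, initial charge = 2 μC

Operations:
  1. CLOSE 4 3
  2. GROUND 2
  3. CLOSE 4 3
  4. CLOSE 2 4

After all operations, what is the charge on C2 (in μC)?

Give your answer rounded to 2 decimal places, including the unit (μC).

Initial: C1(2μF, Q=12μC, V=6.00V), C2(2μF, Q=14μC, V=7.00V), C3(3μF, Q=14μC, V=4.67V), C4(3μF, Q=2μC, V=0.67V)
Op 1: CLOSE 4-3: Q_total=16.00, C_total=6.00, V=2.67; Q4=8.00, Q3=8.00; dissipated=12.000
Op 2: GROUND 2: Q2=0; energy lost=49.000
Op 3: CLOSE 4-3: Q_total=16.00, C_total=6.00, V=2.67; Q4=8.00, Q3=8.00; dissipated=0.000
Op 4: CLOSE 2-4: Q_total=8.00, C_total=5.00, V=1.60; Q2=3.20, Q4=4.80; dissipated=4.267
Final charges: Q1=12.00, Q2=3.20, Q3=8.00, Q4=4.80

Answer: 3.20 μC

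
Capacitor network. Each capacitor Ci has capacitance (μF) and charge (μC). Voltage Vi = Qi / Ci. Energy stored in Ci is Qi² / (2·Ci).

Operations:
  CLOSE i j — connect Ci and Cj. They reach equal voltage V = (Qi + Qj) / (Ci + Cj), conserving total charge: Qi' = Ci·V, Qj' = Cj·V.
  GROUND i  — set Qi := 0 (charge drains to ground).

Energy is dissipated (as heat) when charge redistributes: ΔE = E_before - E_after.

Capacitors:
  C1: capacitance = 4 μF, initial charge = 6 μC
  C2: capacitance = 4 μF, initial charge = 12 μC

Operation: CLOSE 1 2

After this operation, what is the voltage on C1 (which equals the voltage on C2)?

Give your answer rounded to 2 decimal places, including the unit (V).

Answer: 2.25 V

Derivation:
Initial: C1(4μF, Q=6μC, V=1.50V), C2(4μF, Q=12μC, V=3.00V)
Op 1: CLOSE 1-2: Q_total=18.00, C_total=8.00, V=2.25; Q1=9.00, Q2=9.00; dissipated=2.250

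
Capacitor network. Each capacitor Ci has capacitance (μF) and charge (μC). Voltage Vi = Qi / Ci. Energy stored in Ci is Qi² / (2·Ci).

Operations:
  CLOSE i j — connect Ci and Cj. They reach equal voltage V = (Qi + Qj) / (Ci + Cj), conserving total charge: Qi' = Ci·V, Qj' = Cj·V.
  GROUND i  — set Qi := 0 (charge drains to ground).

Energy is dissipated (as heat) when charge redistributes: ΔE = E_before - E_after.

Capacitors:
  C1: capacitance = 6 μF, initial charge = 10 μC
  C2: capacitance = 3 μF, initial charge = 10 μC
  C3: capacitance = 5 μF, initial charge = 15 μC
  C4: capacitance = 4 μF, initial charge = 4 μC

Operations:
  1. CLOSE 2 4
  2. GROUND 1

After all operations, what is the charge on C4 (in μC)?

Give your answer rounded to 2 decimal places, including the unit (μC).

Answer: 8.00 μC

Derivation:
Initial: C1(6μF, Q=10μC, V=1.67V), C2(3μF, Q=10μC, V=3.33V), C3(5μF, Q=15μC, V=3.00V), C4(4μF, Q=4μC, V=1.00V)
Op 1: CLOSE 2-4: Q_total=14.00, C_total=7.00, V=2.00; Q2=6.00, Q4=8.00; dissipated=4.667
Op 2: GROUND 1: Q1=0; energy lost=8.333
Final charges: Q1=0.00, Q2=6.00, Q3=15.00, Q4=8.00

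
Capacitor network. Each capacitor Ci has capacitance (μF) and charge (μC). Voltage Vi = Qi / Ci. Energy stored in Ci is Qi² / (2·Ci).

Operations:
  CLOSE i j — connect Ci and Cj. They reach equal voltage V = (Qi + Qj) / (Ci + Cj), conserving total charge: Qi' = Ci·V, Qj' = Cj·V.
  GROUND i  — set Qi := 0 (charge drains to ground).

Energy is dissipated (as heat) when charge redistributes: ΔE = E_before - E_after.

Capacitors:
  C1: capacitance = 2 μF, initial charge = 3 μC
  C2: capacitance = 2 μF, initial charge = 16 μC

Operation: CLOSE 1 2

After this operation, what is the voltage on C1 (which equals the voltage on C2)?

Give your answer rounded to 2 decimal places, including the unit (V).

Initial: C1(2μF, Q=3μC, V=1.50V), C2(2μF, Q=16μC, V=8.00V)
Op 1: CLOSE 1-2: Q_total=19.00, C_total=4.00, V=4.75; Q1=9.50, Q2=9.50; dissipated=21.125

Answer: 4.75 V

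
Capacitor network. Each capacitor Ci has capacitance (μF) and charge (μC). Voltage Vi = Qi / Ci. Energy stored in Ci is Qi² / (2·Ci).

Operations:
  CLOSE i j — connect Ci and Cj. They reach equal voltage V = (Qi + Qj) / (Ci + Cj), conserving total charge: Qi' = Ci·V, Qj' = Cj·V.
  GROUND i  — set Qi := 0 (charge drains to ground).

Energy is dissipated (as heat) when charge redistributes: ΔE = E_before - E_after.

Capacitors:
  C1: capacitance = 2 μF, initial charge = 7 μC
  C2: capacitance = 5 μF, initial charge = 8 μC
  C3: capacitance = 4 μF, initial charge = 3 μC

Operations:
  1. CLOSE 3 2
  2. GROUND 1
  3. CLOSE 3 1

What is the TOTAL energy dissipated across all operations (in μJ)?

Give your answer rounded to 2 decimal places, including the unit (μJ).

Initial: C1(2μF, Q=7μC, V=3.50V), C2(5μF, Q=8μC, V=1.60V), C3(4μF, Q=3μC, V=0.75V)
Op 1: CLOSE 3-2: Q_total=11.00, C_total=9.00, V=1.22; Q3=4.89, Q2=6.11; dissipated=0.803
Op 2: GROUND 1: Q1=0; energy lost=12.250
Op 3: CLOSE 3-1: Q_total=4.89, C_total=6.00, V=0.81; Q3=3.26, Q1=1.63; dissipated=0.996
Total dissipated: 14.049 μJ

Answer: 14.05 μJ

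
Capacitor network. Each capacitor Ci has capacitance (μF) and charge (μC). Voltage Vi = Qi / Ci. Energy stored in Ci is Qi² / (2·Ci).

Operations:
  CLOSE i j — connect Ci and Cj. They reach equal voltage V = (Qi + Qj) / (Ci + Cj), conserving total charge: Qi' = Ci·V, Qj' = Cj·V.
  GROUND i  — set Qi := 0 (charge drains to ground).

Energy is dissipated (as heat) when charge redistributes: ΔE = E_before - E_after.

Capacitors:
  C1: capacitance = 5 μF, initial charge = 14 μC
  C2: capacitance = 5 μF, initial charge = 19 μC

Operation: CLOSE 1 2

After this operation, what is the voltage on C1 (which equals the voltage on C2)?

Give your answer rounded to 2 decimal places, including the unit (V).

Initial: C1(5μF, Q=14μC, V=2.80V), C2(5μF, Q=19μC, V=3.80V)
Op 1: CLOSE 1-2: Q_total=33.00, C_total=10.00, V=3.30; Q1=16.50, Q2=16.50; dissipated=1.250

Answer: 3.30 V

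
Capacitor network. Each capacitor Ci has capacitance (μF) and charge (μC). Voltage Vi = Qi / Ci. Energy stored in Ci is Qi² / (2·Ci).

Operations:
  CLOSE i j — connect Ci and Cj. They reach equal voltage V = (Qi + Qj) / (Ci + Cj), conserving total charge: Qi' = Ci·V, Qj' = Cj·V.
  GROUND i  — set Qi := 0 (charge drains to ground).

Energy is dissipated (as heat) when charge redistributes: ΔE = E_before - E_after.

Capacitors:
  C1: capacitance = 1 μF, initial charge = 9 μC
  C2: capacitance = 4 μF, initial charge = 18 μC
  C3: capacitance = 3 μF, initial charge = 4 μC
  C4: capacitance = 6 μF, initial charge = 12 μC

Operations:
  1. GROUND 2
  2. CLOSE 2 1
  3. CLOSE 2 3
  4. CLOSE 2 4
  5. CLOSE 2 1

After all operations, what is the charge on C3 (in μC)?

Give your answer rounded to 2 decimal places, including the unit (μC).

Answer: 4.80 μC

Derivation:
Initial: C1(1μF, Q=9μC, V=9.00V), C2(4μF, Q=18μC, V=4.50V), C3(3μF, Q=4μC, V=1.33V), C4(6μF, Q=12μC, V=2.00V)
Op 1: GROUND 2: Q2=0; energy lost=40.500
Op 2: CLOSE 2-1: Q_total=9.00, C_total=5.00, V=1.80; Q2=7.20, Q1=1.80; dissipated=32.400
Op 3: CLOSE 2-3: Q_total=11.20, C_total=7.00, V=1.60; Q2=6.40, Q3=4.80; dissipated=0.187
Op 4: CLOSE 2-4: Q_total=18.40, C_total=10.00, V=1.84; Q2=7.36, Q4=11.04; dissipated=0.192
Op 5: CLOSE 2-1: Q_total=9.16, C_total=5.00, V=1.83; Q2=7.33, Q1=1.83; dissipated=0.001
Final charges: Q1=1.83, Q2=7.33, Q3=4.80, Q4=11.04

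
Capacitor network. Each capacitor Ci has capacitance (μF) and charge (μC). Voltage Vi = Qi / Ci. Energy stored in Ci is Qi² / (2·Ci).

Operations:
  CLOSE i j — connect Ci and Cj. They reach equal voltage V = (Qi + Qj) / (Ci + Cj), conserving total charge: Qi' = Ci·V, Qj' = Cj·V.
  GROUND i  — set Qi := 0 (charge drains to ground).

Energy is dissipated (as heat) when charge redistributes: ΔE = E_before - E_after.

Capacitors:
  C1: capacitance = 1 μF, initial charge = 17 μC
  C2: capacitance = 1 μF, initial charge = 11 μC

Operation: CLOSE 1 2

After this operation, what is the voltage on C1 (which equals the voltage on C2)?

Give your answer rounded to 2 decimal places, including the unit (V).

Initial: C1(1μF, Q=17μC, V=17.00V), C2(1μF, Q=11μC, V=11.00V)
Op 1: CLOSE 1-2: Q_total=28.00, C_total=2.00, V=14.00; Q1=14.00, Q2=14.00; dissipated=9.000

Answer: 14.00 V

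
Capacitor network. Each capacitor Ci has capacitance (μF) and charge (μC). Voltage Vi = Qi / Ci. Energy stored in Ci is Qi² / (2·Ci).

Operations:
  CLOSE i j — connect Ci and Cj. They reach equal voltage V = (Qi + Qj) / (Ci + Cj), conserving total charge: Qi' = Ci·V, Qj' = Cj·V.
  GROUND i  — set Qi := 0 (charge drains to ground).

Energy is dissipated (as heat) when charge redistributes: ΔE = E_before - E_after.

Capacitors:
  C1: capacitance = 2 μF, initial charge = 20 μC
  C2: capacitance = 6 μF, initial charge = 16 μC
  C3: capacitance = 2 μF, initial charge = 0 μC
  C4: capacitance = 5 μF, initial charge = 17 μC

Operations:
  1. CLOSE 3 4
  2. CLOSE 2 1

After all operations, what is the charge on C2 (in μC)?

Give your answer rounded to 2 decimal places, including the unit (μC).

Initial: C1(2μF, Q=20μC, V=10.00V), C2(6μF, Q=16μC, V=2.67V), C3(2μF, Q=0μC, V=0.00V), C4(5μF, Q=17μC, V=3.40V)
Op 1: CLOSE 3-4: Q_total=17.00, C_total=7.00, V=2.43; Q3=4.86, Q4=12.14; dissipated=8.257
Op 2: CLOSE 2-1: Q_total=36.00, C_total=8.00, V=4.50; Q2=27.00, Q1=9.00; dissipated=40.333
Final charges: Q1=9.00, Q2=27.00, Q3=4.86, Q4=12.14

Answer: 27.00 μC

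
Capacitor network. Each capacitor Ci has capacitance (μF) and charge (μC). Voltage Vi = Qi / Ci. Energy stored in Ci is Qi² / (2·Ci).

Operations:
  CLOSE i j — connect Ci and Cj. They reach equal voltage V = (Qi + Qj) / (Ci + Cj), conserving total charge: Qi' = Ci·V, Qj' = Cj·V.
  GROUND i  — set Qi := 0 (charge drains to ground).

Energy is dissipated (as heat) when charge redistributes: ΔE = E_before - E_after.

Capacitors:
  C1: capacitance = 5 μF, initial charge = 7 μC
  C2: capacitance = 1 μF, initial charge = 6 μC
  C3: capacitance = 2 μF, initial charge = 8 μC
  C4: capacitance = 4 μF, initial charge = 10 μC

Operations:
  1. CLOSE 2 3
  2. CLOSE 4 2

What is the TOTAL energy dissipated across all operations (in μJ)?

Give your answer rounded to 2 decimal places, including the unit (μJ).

Initial: C1(5μF, Q=7μC, V=1.40V), C2(1μF, Q=6μC, V=6.00V), C3(2μF, Q=8μC, V=4.00V), C4(4μF, Q=10μC, V=2.50V)
Op 1: CLOSE 2-3: Q_total=14.00, C_total=3.00, V=4.67; Q2=4.67, Q3=9.33; dissipated=1.333
Op 2: CLOSE 4-2: Q_total=14.67, C_total=5.00, V=2.93; Q4=11.73, Q2=2.93; dissipated=1.878
Total dissipated: 3.211 μJ

Answer: 3.21 μJ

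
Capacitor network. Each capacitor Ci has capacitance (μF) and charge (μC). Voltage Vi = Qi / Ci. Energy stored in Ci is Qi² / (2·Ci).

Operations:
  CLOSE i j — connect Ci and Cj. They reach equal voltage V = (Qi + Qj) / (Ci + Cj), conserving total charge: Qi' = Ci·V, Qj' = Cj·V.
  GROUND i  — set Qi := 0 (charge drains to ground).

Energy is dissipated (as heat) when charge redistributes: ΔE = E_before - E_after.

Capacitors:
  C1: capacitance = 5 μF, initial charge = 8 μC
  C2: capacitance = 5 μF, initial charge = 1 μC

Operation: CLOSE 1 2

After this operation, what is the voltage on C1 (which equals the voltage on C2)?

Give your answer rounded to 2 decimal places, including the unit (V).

Answer: 0.90 V

Derivation:
Initial: C1(5μF, Q=8μC, V=1.60V), C2(5μF, Q=1μC, V=0.20V)
Op 1: CLOSE 1-2: Q_total=9.00, C_total=10.00, V=0.90; Q1=4.50, Q2=4.50; dissipated=2.450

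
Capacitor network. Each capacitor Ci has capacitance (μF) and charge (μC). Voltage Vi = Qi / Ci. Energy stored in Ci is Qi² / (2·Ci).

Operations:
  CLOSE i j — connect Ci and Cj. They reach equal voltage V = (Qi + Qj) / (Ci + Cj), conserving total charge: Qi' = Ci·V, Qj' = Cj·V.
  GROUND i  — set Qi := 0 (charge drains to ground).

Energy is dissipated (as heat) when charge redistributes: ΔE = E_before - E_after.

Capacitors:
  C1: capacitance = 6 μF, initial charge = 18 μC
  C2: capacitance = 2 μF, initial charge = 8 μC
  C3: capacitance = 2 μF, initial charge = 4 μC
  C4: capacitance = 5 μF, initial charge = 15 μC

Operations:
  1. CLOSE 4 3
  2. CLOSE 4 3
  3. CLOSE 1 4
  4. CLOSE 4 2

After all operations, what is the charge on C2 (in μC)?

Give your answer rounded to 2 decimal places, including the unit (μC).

Answer: 6.39 μC

Derivation:
Initial: C1(6μF, Q=18μC, V=3.00V), C2(2μF, Q=8μC, V=4.00V), C3(2μF, Q=4μC, V=2.00V), C4(5μF, Q=15μC, V=3.00V)
Op 1: CLOSE 4-3: Q_total=19.00, C_total=7.00, V=2.71; Q4=13.57, Q3=5.43; dissipated=0.714
Op 2: CLOSE 4-3: Q_total=19.00, C_total=7.00, V=2.71; Q4=13.57, Q3=5.43; dissipated=0.000
Op 3: CLOSE 1-4: Q_total=31.57, C_total=11.00, V=2.87; Q1=17.22, Q4=14.35; dissipated=0.111
Op 4: CLOSE 4-2: Q_total=22.35, C_total=7.00, V=3.19; Q4=15.96, Q2=6.39; dissipated=0.912
Final charges: Q1=17.22, Q2=6.39, Q3=5.43, Q4=15.96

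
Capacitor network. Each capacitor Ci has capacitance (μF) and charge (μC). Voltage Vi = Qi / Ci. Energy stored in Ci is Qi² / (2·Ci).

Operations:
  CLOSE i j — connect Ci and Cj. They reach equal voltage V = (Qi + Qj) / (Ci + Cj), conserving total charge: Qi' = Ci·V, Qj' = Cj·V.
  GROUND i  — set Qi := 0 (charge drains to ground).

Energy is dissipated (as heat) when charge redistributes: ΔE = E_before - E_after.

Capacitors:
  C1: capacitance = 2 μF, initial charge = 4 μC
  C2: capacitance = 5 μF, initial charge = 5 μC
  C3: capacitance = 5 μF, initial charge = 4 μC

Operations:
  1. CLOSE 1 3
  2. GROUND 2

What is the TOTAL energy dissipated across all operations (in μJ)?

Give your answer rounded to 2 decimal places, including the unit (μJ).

Initial: C1(2μF, Q=4μC, V=2.00V), C2(5μF, Q=5μC, V=1.00V), C3(5μF, Q=4μC, V=0.80V)
Op 1: CLOSE 1-3: Q_total=8.00, C_total=7.00, V=1.14; Q1=2.29, Q3=5.71; dissipated=1.029
Op 2: GROUND 2: Q2=0; energy lost=2.500
Total dissipated: 3.529 μJ

Answer: 3.53 μJ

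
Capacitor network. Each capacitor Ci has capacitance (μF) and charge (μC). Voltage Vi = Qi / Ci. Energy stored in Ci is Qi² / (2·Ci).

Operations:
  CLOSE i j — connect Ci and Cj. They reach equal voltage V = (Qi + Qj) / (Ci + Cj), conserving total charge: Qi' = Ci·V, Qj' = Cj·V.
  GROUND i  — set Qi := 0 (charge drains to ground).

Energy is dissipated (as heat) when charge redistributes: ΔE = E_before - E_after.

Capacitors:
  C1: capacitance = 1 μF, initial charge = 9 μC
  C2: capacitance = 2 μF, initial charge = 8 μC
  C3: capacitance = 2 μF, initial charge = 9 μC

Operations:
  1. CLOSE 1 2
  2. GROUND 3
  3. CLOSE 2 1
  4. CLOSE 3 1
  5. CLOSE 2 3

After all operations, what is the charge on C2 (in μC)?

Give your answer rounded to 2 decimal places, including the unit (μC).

Initial: C1(1μF, Q=9μC, V=9.00V), C2(2μF, Q=8μC, V=4.00V), C3(2μF, Q=9μC, V=4.50V)
Op 1: CLOSE 1-2: Q_total=17.00, C_total=3.00, V=5.67; Q1=5.67, Q2=11.33; dissipated=8.333
Op 2: GROUND 3: Q3=0; energy lost=20.250
Op 3: CLOSE 2-1: Q_total=17.00, C_total=3.00, V=5.67; Q2=11.33, Q1=5.67; dissipated=0.000
Op 4: CLOSE 3-1: Q_total=5.67, C_total=3.00, V=1.89; Q3=3.78, Q1=1.89; dissipated=10.704
Op 5: CLOSE 2-3: Q_total=15.11, C_total=4.00, V=3.78; Q2=7.56, Q3=7.56; dissipated=7.136
Final charges: Q1=1.89, Q2=7.56, Q3=7.56

Answer: 7.56 μC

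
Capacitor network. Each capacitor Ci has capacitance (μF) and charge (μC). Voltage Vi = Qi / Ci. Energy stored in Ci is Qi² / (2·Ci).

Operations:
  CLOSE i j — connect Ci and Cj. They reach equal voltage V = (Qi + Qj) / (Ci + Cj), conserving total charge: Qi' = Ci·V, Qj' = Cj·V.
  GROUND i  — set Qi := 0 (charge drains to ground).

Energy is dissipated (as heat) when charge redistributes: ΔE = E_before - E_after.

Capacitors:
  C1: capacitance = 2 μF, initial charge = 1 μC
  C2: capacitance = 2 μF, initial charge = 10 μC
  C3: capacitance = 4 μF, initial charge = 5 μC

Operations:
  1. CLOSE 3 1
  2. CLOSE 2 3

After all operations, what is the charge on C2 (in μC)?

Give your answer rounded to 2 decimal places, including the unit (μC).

Initial: C1(2μF, Q=1μC, V=0.50V), C2(2μF, Q=10μC, V=5.00V), C3(4μF, Q=5μC, V=1.25V)
Op 1: CLOSE 3-1: Q_total=6.00, C_total=6.00, V=1.00; Q3=4.00, Q1=2.00; dissipated=0.375
Op 2: CLOSE 2-3: Q_total=14.00, C_total=6.00, V=2.33; Q2=4.67, Q3=9.33; dissipated=10.667
Final charges: Q1=2.00, Q2=4.67, Q3=9.33

Answer: 4.67 μC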